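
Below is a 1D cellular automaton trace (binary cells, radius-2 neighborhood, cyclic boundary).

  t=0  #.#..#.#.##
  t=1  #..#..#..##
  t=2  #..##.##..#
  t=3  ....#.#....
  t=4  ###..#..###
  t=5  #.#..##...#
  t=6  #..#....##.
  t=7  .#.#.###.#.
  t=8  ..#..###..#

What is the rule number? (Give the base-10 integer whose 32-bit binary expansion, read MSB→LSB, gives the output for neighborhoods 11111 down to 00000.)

  [31] ##### => #  t=4,i=0
  [30] ####. => .  t=4,i=1
  [29] ###.# => #  t=0,i=0
  [28] ###.. => #  t=1,i=0
  [27] ##.## => .  t=2,i=5
  [26] ##.#. => .  t=0,i=1
  [25] ##..# => .  t=1,i=1
  [24] ##... => .  t=5,i=7
  [23] #.### => #  t=0,i=9
  [22] #.##. => #  t=2,i=6
  [21] #.#.# => .  t=0,i=7
  [20] #.#.. => .  t=0,i=2
  [19] #..## => .  t=1,i=8
  [18] #..#. => .  t=0,i=4
  [17] #...# => #  t=5,i=8
  [16] #.... => #  t=3,i=8
  [15] .#### => .  t=4,i=9
  [14] .###. => #  t=0,i=10
  [13] .##.# => #  t=2,i=4
  [12] .##.. => .  t=2,i=0
  [11] .#.## => .  t=0,i=8
  [10] .#.#. => #  t=0,i=6
  [9] .#..# => #  t=0,i=3
  [8] .#... => .  t=3,i=7
  [7] ..### => .  t=1,i=9
  [6] ..##. => .  t=2,i=3
  [5] ..#.# => .  t=0,i=5
  [4] ..#.. => #  t=1,i=3
  [3] ...## => #  t=5,i=9
  [2] ...#. => .  t=3,i=3
  [1] ....# => #  t=3,i=2
  [0] ..... => #  t=3,i=0
  bits 10110000110000110110011000011011 = 2965595675

2965595675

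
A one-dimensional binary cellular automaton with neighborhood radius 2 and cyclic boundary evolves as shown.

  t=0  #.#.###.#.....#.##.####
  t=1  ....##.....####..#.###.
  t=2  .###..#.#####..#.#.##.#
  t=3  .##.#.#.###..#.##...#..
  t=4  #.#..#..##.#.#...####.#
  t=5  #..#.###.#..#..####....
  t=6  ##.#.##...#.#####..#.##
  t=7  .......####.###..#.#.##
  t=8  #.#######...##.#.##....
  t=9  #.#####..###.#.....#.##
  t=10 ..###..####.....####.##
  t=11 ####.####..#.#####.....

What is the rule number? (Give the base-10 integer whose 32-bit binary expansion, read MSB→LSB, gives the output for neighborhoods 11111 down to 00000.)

2206918335

  nb #####: next=#  (t=0,i=21, bit31=1)
  nb ####.: next=.  (t=0,i=22, bit30=0)
  nb ###.#: next=.  (t=0,i=0, bit29=0)
  nb ###..: next=.  (t=1,i=14, bit28=0)
  nb ##.##: next=.  (t=0,i=18, bit27=0)
  nb ##.#.: next=.  (t=0,i=1, bit26=0)
  nb ##..#: next=#  (t=1,i=15, bit25=1)
  nb ##...: next=#  (t=1,i=6, bit24=1)
  nb #.###: next=#  (t=0,i=4, bit23=1)
  nb #.##.: next=.  (t=0,i=16, bit22=0)
  nb #.#.#: next=.  (t=0,i=2, bit21=0)
  nb #.#..: next=.  (t=0,i=8, bit20=0)
  nb #..##: next=#  (t=4,i=7, bit19=1)
  nb #..#.: next=.  (t=1,i=16, bit18=0)
  nb #...#: next=#  (t=3,i=18, bit17=1)
  nb #....: next=.  (t=0,i=10, bit16=0)
  nb .####: next=#  (t=0,i=20, bit15=1)
  nb .###.: next=#  (t=0,i=5, bit14=1)
  nb .##.#: next=#  (t=0,i=17, bit13=1)
  nb .##..: next=.  (t=1,i=5, bit12=0)
  nb .#.##: next=.  (t=0,i=3, bit11=0)
  nb .#.#.: next=#  (t=2,i=16, bit10=1)
  nb .#..#: next=#  (t=4,i=3, bit9=1)
  nb .#...: next=.  (t=0,i=9, bit8=0)
  nb ..###: next=#  (t=1,i=11, bit7=1)
  nb ..##.: next=.  (t=1,i=4, bit6=0)
  nb ..#.#: next=#  (t=0,i=14, bit5=1)
  nb ..#..: next=#  (t=3,i=20, bit4=1)
  nb ...##: next=#  (t=1,i=3, bit3=1)
  nb ...#.: next=#  (t=0,i=13, bit2=1)
  nb ....#: next=#  (t=0,i=12, bit1=1)
  nb .....: next=#  (t=0,i=11, bit0=1)
  bits 10000011100010101110011010111111 = 2206918335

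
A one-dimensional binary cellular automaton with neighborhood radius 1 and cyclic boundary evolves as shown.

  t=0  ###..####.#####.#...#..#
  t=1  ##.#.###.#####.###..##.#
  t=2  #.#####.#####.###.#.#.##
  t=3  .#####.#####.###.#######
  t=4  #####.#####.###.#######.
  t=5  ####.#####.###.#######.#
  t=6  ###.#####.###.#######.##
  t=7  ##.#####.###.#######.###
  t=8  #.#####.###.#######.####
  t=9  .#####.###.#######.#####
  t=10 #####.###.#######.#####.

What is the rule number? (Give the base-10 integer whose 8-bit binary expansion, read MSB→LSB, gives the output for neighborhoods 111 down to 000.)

188

  [7] ### => #  t=0,i=0
  [6] ##. => .  t=0,i=2
  [5] #.# => #  t=0,i=9
  [4] #.. => #  t=0,i=3
  [3] .## => #  t=0,i=5
  [2] .#. => #  t=0,i=16
  [1] ..# => .  t=0,i=4
  [0] ... => .  t=0,i=18
  bits 10111100 = 188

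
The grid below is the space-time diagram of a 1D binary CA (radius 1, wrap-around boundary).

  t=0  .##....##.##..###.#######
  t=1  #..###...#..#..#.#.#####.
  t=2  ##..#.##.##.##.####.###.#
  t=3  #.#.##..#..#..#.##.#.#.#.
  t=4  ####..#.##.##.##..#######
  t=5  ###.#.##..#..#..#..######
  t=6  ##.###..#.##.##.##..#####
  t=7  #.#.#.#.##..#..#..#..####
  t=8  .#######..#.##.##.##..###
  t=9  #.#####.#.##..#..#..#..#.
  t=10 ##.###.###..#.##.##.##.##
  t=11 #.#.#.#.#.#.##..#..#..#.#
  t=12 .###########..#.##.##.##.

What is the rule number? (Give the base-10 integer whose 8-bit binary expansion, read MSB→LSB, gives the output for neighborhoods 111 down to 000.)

181

  nb ###: next=#  (t=0,i=15, bit7=1)
  nb ##.: next=.  (t=0,i=2, bit6=0)
  nb #.#: next=#  (t=0,i=0, bit5=1)
  nb #..: next=#  (t=0,i=3, bit4=1)
  nb .##: next=.  (t=0,i=1, bit3=0)
  nb .#.: next=#  (t=1,i=0, bit2=1)
  nb ..#: next=.  (t=0,i=6, bit1=0)
  nb ...: next=#  (t=0,i=4, bit0=1)
  bits 10110101 = 181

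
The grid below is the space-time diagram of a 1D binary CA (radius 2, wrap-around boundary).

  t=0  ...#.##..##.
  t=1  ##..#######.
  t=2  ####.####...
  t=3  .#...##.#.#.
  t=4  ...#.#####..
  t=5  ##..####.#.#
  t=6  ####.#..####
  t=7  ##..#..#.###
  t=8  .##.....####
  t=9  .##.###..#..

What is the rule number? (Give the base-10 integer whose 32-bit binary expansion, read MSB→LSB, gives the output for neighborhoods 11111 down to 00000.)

2532047939

  [31] ##### => #  t=1,i=6
  [30] ####. => .  t=1,i=9
  [29] ###.# => .  t=1,i=10
  [28] ###.. => #  t=2,i=8
  [27] ##.## => .  t=1,i=11
  [26] ##.#. => #  t=3,i=7
  [25] ##..# => #  t=0,i=7
  [24] ##... => .  t=0,i=11
  [23] #.### => #  t=2,i=5
  [22] #.##. => #  t=0,i=5
  [21] #.#.# => #  t=3,i=8
  [20] #.#.. => .  t=3,i=10
  [19] #..## => #  t=0,i=8
  [18] #..#. => .  t=3,i=0
  [17] #...# => #  t=2,i=10
  [16] #.... => #  t=0,i=0
  [15] .#### => #  t=1,i=5
  [14] .###. => #  t=5,i=0
  [13] .##.# => #  t=3,i=6
  [12] .##.. => #  t=0,i=6
  [11] .#.## => #  t=0,i=4
  [10] .#.#. => #  t=3,i=9
  [9] .#..# => .  t=3,i=11
  [8] .#... => .  t=3,i=2
  [7] ..### => .  t=1,i=4
  [6] ..##. => #  t=0,i=9
  [5] ..#.# => .  t=0,i=3
  [4] ..#.. => .  t=3,i=1
  [3] ...## => .  t=2,i=11
  [2] ...#. => .  t=0,i=2
  [1] ....# => #  t=0,i=1
  [0] ..... => #  t=4,i=0
  bits 10010110111010111111110001000011 = 2532047939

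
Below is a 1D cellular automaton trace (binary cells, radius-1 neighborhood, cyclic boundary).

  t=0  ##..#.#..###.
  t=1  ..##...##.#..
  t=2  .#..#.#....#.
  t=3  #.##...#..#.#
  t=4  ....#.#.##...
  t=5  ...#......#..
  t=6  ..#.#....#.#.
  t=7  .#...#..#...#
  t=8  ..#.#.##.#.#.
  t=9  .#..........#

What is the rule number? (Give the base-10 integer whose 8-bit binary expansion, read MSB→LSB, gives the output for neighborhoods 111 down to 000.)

  [7] ### => #  t=0,i=10
  [6] ##. => .  t=0,i=1
  [5] #.# => .  t=0,i=5
  [4] #.. => #  t=0,i=2
  [3] .## => .  t=0,i=0
  [2] .#. => .  t=0,i=4
  [1] ..# => #  t=0,i=3
  [0] ... => .  t=1,i=0
  bits 10010010 = 146

146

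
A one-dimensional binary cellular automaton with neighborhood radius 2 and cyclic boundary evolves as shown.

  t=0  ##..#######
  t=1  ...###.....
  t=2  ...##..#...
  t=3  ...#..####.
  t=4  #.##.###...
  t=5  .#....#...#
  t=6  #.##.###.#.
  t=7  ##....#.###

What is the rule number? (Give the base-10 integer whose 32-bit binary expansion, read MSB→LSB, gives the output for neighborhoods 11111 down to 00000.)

  #####|.  b31=0 t=0,i=6
  ####.|.  b30=0 t=0,i=0
  ###.#|.  b29=0 t=6,i=7
  ###..|.  b28=0 t=0,i=1
  ##.##|.  b27=0 t=4,i=4
  ##.#.|#  b26=1 t=6,i=8
  ##..#|.  b25=0 t=0,i=2
  ##...|.  b24=0 t=1,i=6
  #.###|.  b23=0 t=4,i=5
  #.##.|.  b22=0 t=4,i=2
  #.#.#|#  b21=1 t=6,i=0
  #.#..|.  b20=0 t=5,i=1
  #..##|#  b19=1 t=0,i=3
  #..#.|#  b18=1 t=2,i=6
  #...#|.  b17=0 t=4,i=9
  #....|#  b16=1 t=1,i=7
  .####|#  b15=1 t=0,i=5
  .###.|#  b14=1 t=1,i=4
  .##.#|.  b13=0 t=4,i=3
  .##..|.  b12=0 t=2,i=4
  .#.##|#  b11=1 t=4,i=1
  .#.#.|#  b10=1 t=5,i=0
  .#..#|.  b9=0 t=3,i=4
  .#...|#  b8=1 t=2,i=8
  ..###|#  b7=1 t=0,i=4
  ..##.|#  b6=1 t=2,i=3
  ..#.#|.  b5=0 t=4,i=0
  ..#..|#  b4=1 t=2,i=7
  ...##|.  b3=0 t=1,i=2
  ...#.|#  b2=1 t=3,i=2
  ....#|.  b1=0 t=1,i=1
  .....|.  b0=0 t=1,i=0
  bits 00000100001011011100110111010100 = 70110676

70110676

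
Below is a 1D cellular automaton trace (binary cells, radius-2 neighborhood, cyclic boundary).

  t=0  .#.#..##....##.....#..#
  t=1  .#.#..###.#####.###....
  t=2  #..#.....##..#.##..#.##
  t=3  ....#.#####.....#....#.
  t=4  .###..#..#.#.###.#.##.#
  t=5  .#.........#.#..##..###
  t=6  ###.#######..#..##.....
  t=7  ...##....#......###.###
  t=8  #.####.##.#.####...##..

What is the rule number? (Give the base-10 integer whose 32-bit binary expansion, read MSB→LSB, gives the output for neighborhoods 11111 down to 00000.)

1303392591

  nb #####: next=.  (t=1,i=12, bit31=0)
  nb ####.: next=#  (t=1,i=13, bit30=1)
  nb ###.#: next=.  (t=1,i=8, bit29=0)
  nb ###..: next=.  (t=1,i=18, bit28=0)
  nb ##.##: next=#  (t=1,i=9, bit27=1)
  nb ##.#.: next=#  (t=4,i=16, bit26=1)
  nb ##..#: next=.  (t=2,i=1, bit25=0)
  nb ##...: next=#  (t=0,i=8, bit24=1)
  nb #.###: next=#  (t=1,i=10, bit23=1)
  nb #.##.: next=.  (t=2,i=15, bit22=0)
  nb #.#.#: next=#  (t=0,i=1, bit21=1)
  nb #.#..: next=#  (t=0,i=3, bit20=1)
  nb #..##: next=.  (t=0,i=5, bit19=0)
  nb #..#.: next=.  (t=0,i=21, bit18=0)
  nb #...#: next=.  (t=7,i=1, bit17=0)
  nb #....: next=.  (t=0,i=9, bit16=0)
  nb .####: next=.  (t=1,i=11, bit15=0)
  nb .###.: next=.  (t=1,i=7, bit14=0)
  nb .##.#: next=#  (t=4,i=20, bit13=1)
  nb .##..: next=#  (t=0,i=7, bit12=1)
  nb .#.##: next=.  (t=2,i=14, bit11=0)
  nb .#.#.: next=.  (t=0,i=0, bit10=0)
  nb .#..#: next=.  (t=0,i=4, bit9=0)
  nb .#...: next=#  (t=2,i=4, bit8=1)
  nb ..###: next=.  (t=1,i=6, bit7=0)
  nb ..##.: next=#  (t=0,i=6, bit6=1)
  nb ..#.#: next=.  (t=0,i=22, bit5=0)
  nb ..#..: next=.  (t=0,i=19, bit4=0)
  nb ...##: next=#  (t=0,i=11, bit3=1)
  nb ...#.: next=#  (t=0,i=18, bit2=1)
  nb ....#: next=#  (t=0,i=10, bit1=1)
  nb .....: next=#  (t=0,i=16, bit0=1)
  bits 01001101101100000011000101001111 = 1303392591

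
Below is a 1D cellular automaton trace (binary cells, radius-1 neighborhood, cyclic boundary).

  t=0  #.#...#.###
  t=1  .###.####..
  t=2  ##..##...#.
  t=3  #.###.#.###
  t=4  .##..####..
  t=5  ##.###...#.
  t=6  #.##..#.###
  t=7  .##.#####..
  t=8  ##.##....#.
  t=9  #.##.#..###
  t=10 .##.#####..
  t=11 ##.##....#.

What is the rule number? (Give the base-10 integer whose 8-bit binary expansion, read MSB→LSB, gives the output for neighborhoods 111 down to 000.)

  nb ###: next=.  (t=0,i=9, bit7=0)
  nb ##.: next=.  (t=0,i=0, bit6=0)
  nb #.#: next=#  (t=0,i=1, bit5=1)
  nb #..: next=#  (t=0,i=3, bit4=1)
  nb .##: next=#  (t=0,i=8, bit3=1)
  nb .#.: next=#  (t=0,i=2, bit2=1)
  nb ..#: next=#  (t=0,i=5, bit1=1)
  nb ...: next=.  (t=0,i=4, bit0=0)
  bits 00111110 = 62

62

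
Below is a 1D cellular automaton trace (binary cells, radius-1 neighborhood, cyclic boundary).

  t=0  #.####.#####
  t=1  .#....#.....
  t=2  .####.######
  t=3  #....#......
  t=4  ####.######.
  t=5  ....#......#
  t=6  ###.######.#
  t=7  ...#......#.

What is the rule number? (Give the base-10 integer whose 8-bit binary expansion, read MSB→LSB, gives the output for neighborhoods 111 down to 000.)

53

  [7] ### => .  t=0,i=3
  [6] ##. => .  t=0,i=0
  [5] #.# => #  t=0,i=1
  [4] #.. => #  t=1,i=2
  [3] .## => .  t=0,i=2
  [2] .#. => #  t=1,i=1
  [1] ..# => .  t=1,i=0
  [0] ... => #  t=1,i=3
  bits 00110101 = 53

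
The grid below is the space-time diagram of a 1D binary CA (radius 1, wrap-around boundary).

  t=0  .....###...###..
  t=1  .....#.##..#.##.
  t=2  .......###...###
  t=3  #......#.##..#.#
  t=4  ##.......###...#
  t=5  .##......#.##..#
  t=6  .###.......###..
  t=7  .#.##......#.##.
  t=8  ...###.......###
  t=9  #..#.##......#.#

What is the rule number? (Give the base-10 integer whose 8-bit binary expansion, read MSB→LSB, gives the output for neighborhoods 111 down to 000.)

  nb ###: next=.  (t=0,i=6, bit7=0)
  nb ##.: next=#  (t=0,i=7, bit6=1)
  nb #.#: next=.  (t=1,i=6, bit5=0)
  nb #..: next=#  (t=0,i=8, bit4=1)
  nb .##: next=#  (t=0,i=5, bit3=1)
  nb .#.: next=.  (t=1,i=5, bit2=0)
  nb ..#: next=.  (t=0,i=4, bit1=0)
  nb ...: next=.  (t=0,i=0, bit0=0)
  bits 01011000 = 88

88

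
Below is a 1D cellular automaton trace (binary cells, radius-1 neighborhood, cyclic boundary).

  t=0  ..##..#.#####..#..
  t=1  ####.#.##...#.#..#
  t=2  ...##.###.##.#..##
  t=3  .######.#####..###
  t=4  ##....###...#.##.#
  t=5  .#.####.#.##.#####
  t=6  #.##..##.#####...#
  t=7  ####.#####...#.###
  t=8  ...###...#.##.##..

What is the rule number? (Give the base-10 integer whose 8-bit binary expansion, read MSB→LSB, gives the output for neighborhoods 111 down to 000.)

  ### -> .   bit 7 = 0  t=0,i=9
  ##. -> #   bit 6 = 1  t=0,i=3
  #.# -> #   bit 5 = 1  t=0,i=7
  #.. -> .   bit 4 = 0  t=0,i=4
  .## -> #   bit 3 = 1  t=0,i=2
  .#. -> .   bit 2 = 0  t=0,i=6
  ..# -> #   bit 1 = 1  t=0,i=1
  ... -> #   bit 0 = 1  t=0,i=0
  bits 01101011 = 107

107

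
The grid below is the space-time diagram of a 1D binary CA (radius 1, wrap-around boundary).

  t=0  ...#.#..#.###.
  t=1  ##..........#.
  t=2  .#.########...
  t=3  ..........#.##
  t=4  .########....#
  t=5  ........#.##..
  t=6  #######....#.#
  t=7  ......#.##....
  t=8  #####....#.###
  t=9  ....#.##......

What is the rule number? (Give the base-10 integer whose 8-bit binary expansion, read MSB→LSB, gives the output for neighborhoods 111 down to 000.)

65

  [7] ### => .  t=0,i=11
  [6] ##. => #  t=0,i=12
  [5] #.# => .  t=0,i=4
  [4] #.. => .  t=0,i=6
  [3] .## => .  t=0,i=10
  [2] .#. => .  t=0,i=3
  [1] ..# => .  t=0,i=2
  [0] ... => #  t=0,i=0
  bits 01000001 = 65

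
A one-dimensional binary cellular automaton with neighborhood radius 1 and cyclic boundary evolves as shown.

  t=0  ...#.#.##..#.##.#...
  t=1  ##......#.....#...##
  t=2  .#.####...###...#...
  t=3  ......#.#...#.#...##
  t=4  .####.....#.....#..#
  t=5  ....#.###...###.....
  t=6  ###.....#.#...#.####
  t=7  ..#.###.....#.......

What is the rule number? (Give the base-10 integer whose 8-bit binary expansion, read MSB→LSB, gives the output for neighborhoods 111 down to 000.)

  ###|.  b7=0 t=1,i=0
  ##.|#  b6=1 t=0,i=8
  #.#|.  b5=0 t=0,i=4
  #..|.  b4=0 t=0,i=9
  .##|.  b3=0 t=0,i=7
  .#.|.  b2=0 t=0,i=3
  ..#|.  b1=0 t=0,i=2
  ...|#  b0=1 t=0,i=0
  bits 01000001 = 65

65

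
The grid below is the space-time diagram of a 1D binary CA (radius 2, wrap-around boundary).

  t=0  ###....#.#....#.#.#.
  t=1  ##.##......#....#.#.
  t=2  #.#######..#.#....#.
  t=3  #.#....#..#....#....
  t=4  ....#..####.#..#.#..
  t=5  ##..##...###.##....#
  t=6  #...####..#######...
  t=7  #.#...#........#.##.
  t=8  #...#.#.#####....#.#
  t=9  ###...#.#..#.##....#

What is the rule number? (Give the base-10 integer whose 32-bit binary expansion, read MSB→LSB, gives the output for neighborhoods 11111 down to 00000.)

  nb #####: next=.  (t=2,i=4, bit31=0)
  nb ####.: next=#  (t=2,i=7, bit30=1)
  nb ###.#: next=#  (t=4,i=10, bit29=1)
  nb ###..: next=.  (t=0,i=2, bit28=0)
  nb ##.##: next=#  (t=1,i=2, bit27=1)
  nb ##.#.: next=#  (t=4,i=11, bit26=1)
  nb ##..#: next=.  (t=2,i=9, bit25=0)
  nb ##...: next=#  (t=0,i=3, bit24=1)
  nb #.###: next=#  (t=0,i=0, bit23=1)
  nb #.##.: next=#  (t=1,i=0, bit22=1)
  nb #.#.#: next=#  (t=0,i=16, bit21=1)
  nb #.#..: next=.  (t=0,i=9, bit20=0)
  nb #..##: next=.  (t=4,i=6, bit19=0)
  nb #..#.: next=#  (t=2,i=10, bit18=1)
  nb #...#: next=#  (t=5,i=7, bit17=1)
  nb #....: next=#  (t=0,i=4, bit16=1)
  nb .####: next=.  (t=2,i=3, bit15=0)
  nb .###.: next=#  (t=0,i=1, bit14=1)
  nb .##.#: next=.  (t=1,i=1, bit13=0)
  nb .##..: next=#  (t=1,i=4, bit12=1)
  nb .#.##: next=.  (t=0,i=19, bit11=0)
  nb .#.#.: next=.  (t=0,i=8, bit10=0)
  nb .#..#: next=#  (t=3,i=8, bit9=1)
  nb .#...: next=.  (t=0,i=10, bit8=0)
  nb ..###: next=.  (t=4,i=7, bit7=0)
  nb ..##.: next=#  (t=5,i=4, bit6=1)
  nb ..#.#: next=.  (t=0,i=7, bit5=0)
  nb ..#..: next=#  (t=1,i=11, bit4=1)
  nb ...##: next=.  (t=5,i=8, bit3=0)
  nb ...#.: next=.  (t=0,i=6, bit2=0)
  nb ....#: next=.  (t=0,i=5, bit1=0)
  nb .....: next=#  (t=1,i=7, bit0=1)
  bits 01101101111001110101001001010001 = 1843876433

1843876433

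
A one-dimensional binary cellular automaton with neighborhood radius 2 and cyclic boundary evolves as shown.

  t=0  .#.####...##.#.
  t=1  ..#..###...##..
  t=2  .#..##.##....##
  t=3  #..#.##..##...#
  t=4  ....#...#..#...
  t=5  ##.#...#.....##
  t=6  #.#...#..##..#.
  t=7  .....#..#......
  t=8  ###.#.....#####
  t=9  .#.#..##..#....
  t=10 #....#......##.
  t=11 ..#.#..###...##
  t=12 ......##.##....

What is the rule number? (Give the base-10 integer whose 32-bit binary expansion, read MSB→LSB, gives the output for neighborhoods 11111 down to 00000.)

1560881285

  [31] ##### => .  t=8,i=0
  [30] ####. => #  t=0,i=5
  [29] ###.# => .  t=5,i=1
  [28] ###.. => #  t=0,i=6
  [27] ##.## => #  t=2,i=6
  [26] ##.#. => #  t=0,i=12
  [25] ##..# => .  t=3,i=1
  [24] ##... => #  t=0,i=7
  [23] #.### => .  t=0,i=3
  [22] #.##. => .  t=2,i=7
  [21] #.#.# => .  t=6,i=0
  [20] #.#.. => .  t=0,i=13
  [19] #..## => #  t=1,i=4
  [18] #..#. => .  t=0,i=0
  [17] #...# => .  t=0,i=8
  [16] #.... => #  t=1,i=14
  [15] .#### => .  t=0,i=4
  [14] .###. => .  t=1,i=6
  [13] .##.# => #  t=0,i=11
  [12] .##.. => .  t=1,i=12
  [11] .#.## => #  t=0,i=2
  [10] .#.#. => .  t=6,i=1
  [9] .#..# => .  t=0,i=14
  [8] .#... => .  t=4,i=5
  [7] ..### => #  t=1,i=5
  [6] ..##. => .  t=0,i=10
  [5] ..#.# => .  t=0,i=1
  [4] ..#.. => .  t=1,i=2
  [3] ...## => .  t=0,i=9
  [2] ...#. => #  t=1,i=1
  [1] ....# => .  t=1,i=0
  [0] ..... => #  t=4,i=0
  bits 01011101000010010010100010000101 = 1560881285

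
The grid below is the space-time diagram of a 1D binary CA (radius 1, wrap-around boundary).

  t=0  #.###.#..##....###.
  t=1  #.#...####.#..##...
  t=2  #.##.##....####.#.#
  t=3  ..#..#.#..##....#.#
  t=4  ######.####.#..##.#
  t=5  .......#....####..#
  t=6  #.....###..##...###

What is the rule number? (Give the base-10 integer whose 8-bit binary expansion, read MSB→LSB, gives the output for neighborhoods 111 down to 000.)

  ###|.  b7=0 t=0,i=3
  ##.|.  b6=0 t=0,i=4
  #.#|.  b5=0 t=0,i=1
  #..|#  b4=1 t=0,i=7
  .##|#  b3=1 t=0,i=2
  .#.|#  b2=1 t=0,i=0
  ..#|#  b1=1 t=0,i=8
  ...|.  b0=0 t=0,i=12
  bits 00011110 = 30

30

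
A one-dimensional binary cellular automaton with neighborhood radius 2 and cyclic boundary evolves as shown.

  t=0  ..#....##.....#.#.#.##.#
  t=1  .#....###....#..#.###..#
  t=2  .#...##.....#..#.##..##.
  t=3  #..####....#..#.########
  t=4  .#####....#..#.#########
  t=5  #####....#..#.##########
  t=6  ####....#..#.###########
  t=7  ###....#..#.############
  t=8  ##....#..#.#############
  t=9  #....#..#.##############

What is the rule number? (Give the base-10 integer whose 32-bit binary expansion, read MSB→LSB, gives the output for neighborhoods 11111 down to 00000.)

  #####|#  b31=1 t=3,i=18
  ####.|#  b30=1 t=3,i=5
  ###.#|#  b29=1 t=4,i=23
  ###..|.  b28=0 t=1,i=8
  ##.##|#  b27=1 t=4,i=0
  ##.#.|.  b26=0 t=0,i=22
  ##..#|#  b25=1 t=1,i=21
  ##...|.  b24=0 t=0,i=9
  #.###|#  b23=1 t=1,i=18
  #.##.|#  b22=1 t=0,i=20
  #.#.#|#  b21=1 t=0,i=16
  #.#..|#  b20=1 t=0,i=23
  #..##|#  b19=1 t=2,i=20
  #..#.|#  b18=1 t=0,i=1
  #...#|#  b17=1 t=2,i=3
  #....|.  b16=0 t=0,i=4
  .####|#  b15=1 t=3,i=4
  .###.|.  b14=0 t=1,i=7
  .##.#|.  b13=0 t=0,i=21
  .##..|#  b12=1 t=0,i=8
  .#.##|#  b11=1 t=0,i=19
  .#.#.|.  b10=0 t=0,i=15
  .#..#|.  b9=0 t=0,i=0
  .#...|.  b8=0 t=0,i=3
  ..###|#  b7=1 t=1,i=6
  ..##.|#  b6=1 t=0,i=7
  ..#.#|.  b5=0 t=0,i=14
  ..#..|.  b4=0 t=0,i=2
  ...##|#  b3=1 t=0,i=6
  ...#.|#  b2=1 t=0,i=13
  ....#|.  b1=0 t=0,i=5
  .....|.  b0=0 t=0,i=11
  bits 11101010111111101001100011001100 = 3942553804

3942553804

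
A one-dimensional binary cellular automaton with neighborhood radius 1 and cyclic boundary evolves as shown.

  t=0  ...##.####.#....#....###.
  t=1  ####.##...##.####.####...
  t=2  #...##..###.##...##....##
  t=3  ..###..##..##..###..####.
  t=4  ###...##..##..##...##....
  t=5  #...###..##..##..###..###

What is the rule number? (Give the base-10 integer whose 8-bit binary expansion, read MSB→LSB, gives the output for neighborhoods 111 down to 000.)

47

  ###|.  b7=0 t=0,i=7
  ##.|.  b6=0 t=0,i=4
  #.#|#  b5=1 t=0,i=5
  #..|.  b4=0 t=0,i=12
  .##|#  b3=1 t=0,i=3
  .#.|#  b2=1 t=0,i=11
  ..#|#  b1=1 t=0,i=2
  ...|#  b0=1 t=0,i=0
  bits 00101111 = 47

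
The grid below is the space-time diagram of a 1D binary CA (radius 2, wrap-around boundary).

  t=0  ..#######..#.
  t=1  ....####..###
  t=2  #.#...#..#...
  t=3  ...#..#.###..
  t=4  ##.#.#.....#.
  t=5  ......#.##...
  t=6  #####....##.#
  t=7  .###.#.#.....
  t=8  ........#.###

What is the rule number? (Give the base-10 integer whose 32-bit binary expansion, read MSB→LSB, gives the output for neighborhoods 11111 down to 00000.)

3238793491

  [31] ##### => #  t=0,i=4
  [30] ####. => #  t=0,i=7
  [29] ###.# => .  t=7,i=3
  [28] ###.. => .  t=0,i=8
  [27] ##.## => .  t=6,i=11
  [26] ##.#. => .  t=4,i=2
  [25] ##..# => .  t=0,i=9
  [24] ##... => #  t=1,i=0
  [23] #.### => .  t=3,i=8
  [22] #.##. => .  t=4,i=0
  [21] #.#.# => .  t=4,i=3
  [20] #.#.. => .  t=2,i=2
  [19] #..## => #  t=1,i=9
  [18] #..#. => #  t=0,i=10
  [17] #...# => .  t=0,i=0
  [16] #.... => .  t=1,i=1
  [15] .#### => .  t=0,i=3
  [14] .###. => .  t=1,i=11
  [13] .##.# => .  t=4,i=1
  [12] .##.. => #  t=5,i=9
  [11] .#.## => .  t=3,i=7
  [10] .#.#. => .  t=2,i=1
  [9] .#..# => .  t=2,i=7
  [8] .#... => #  t=0,i=12
  [7] ..### => .  t=0,i=2
  [6] ..##. => .  t=6,i=9
  [5] ..#.# => .  t=2,i=0
  [4] ..#.. => #  t=0,i=11
  [3] ...## => .  t=0,i=1
  [2] ...#. => .  t=2,i=5
  [1] ....# => #  t=1,i=2
  [0] ..... => #  t=3,i=0
  bits 11000001000011000001000100010011 = 3238793491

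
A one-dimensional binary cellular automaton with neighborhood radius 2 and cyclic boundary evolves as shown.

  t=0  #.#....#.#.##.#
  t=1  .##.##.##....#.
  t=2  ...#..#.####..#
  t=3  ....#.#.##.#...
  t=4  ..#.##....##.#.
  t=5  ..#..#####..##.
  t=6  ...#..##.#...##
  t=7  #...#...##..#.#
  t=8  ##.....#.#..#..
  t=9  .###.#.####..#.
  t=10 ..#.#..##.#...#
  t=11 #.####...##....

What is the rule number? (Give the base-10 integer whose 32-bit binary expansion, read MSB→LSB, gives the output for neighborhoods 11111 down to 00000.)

2643580458

  ##### -> #   bit 31 = 1  t=5,i=7
  ####. -> .   bit 30 = 0  t=2,i=10
  ###.# -> .   bit 29 = 0  t=9,i=3
  ###.. -> #   bit 28 = 1  t=2,i=11
  ##.## -> #   bit 27 = 1  t=0,i=13
  ##.#. -> #   bit 26 = 1  t=0,i=1
  ##..# -> .   bit 25 = 0  t=2,i=12
  ##... -> #   bit 24 = 1  t=1,i=9
  #.### -> #   bit 23 = 1  t=2,i=8
  #.##. -> .   bit 22 = 0  t=0,i=11
  #.#.# -> .   bit 21 = 0  t=0,i=9
  #.#.. -> #   bit 20 = 1  t=0,i=2
  #..## -> .   bit 19 = 0  t=1,i=0
  #..#. -> .   bit 18 = 0  t=2,i=5
  #...# -> .   bit 17 = 0  t=2,i=1
  #.... -> #   bit 16 = 1  t=0,i=4
  .#### -> #   bit 15 = 1  t=2,i=9
  .###. -> #   bit 14 = 1  t=9,i=2
  .##.# -> .   bit 13 = 0  t=0,i=0
  .##.. -> #   bit 12 = 1  t=1,i=8
  .#.## -> .   bit 11 = 0  t=0,i=10
  .#.#. -> #   bit 10 = 1  t=0,i=8
  .#..# -> #   bit 9 = 1  t=1,i=14
  .#... -> .   bit 8 = 0  t=0,i=3
  ..### -> .   bit 7 = 0  t=5,i=5
  ..##. -> .   bit 6 = 0  t=1,i=1
  ..#.# -> #   bit 5 = 1  t=0,i=7
  ..#.. -> .   bit 4 = 0  t=1,i=13
  ...## -> #   bit 3 = 1  t=4,i=9
  ...#. -> .   bit 2 = 0  t=0,i=6
  ....# -> #   bit 1 = 1  t=0,i=5
  ..... -> .   bit 0 = 0  t=3,i=0
  bits 10011101100100011101011000101010 = 2643580458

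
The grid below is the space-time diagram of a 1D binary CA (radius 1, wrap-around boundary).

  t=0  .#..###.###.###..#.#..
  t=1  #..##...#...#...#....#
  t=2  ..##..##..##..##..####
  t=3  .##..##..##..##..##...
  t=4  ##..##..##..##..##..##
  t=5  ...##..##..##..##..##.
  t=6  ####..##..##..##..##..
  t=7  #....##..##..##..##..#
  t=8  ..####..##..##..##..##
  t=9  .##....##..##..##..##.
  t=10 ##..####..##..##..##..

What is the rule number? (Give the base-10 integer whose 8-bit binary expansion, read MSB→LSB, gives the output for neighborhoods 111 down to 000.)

11

  ###|.  b7=0 t=0,i=5
  ##.|.  b6=0 t=0,i=6
  #.#|.  b5=0 t=0,i=7
  #..|.  b4=0 t=0,i=2
  .##|#  b3=1 t=0,i=4
  .#.|.  b2=0 t=0,i=1
  ..#|#  b1=1 t=0,i=0
  ...|#  b0=1 t=0,i=21
  bits 00001011 = 11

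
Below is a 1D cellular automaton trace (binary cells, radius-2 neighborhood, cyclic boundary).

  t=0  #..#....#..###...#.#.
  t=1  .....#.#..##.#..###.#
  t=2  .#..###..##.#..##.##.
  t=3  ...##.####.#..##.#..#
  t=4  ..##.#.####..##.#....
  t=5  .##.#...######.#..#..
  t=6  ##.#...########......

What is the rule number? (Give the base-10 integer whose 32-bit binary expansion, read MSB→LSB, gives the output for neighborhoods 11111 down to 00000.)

4262036716

  #####|#  b31=1 t=5,i=10
  ####.|#  b30=1 t=3,i=8
  ###.#|#  b29=1 t=1,i=18
  ###..|#  b28=1 t=0,i=13
  ##.##|#  b27=1 t=2,i=17
  ##.#.|#  b26=1 t=1,i=12
  ##..#|#  b25=1 t=2,i=7
  ##...|.  b24=0 t=0,i=14
  #.###|.  b23=0 t=3,i=6
  #.##.|.  b22=0 t=2,i=18
  #.#.#|.  b21=0 t=0,i=19
  #.#..|.  b20=0 t=0,i=0
  #..##|#  b19=1 t=0,i=10
  #..#.|.  b18=0 t=0,i=2
  #...#|.  b17=0 t=0,i=15
  #....|#  b16=1 t=0,i=5
  .####|#  b15=1 t=3,i=7
  .###.|.  b14=0 t=0,i=12
  .##.#|.  b13=0 t=1,i=11
  .##..|.  b12=0 t=2,i=19
  .#.##|.  b11=0 t=4,i=6
  .#.#.|#  b10=1 t=0,i=18
  .#..#|.  b9=0 t=0,i=1
  .#...|.  b8=0 t=0,i=4
  ..###|#  b7=1 t=0,i=11
  ..##.|#  b6=1 t=1,i=10
  ..#.#|#  b5=1 t=0,i=17
  ..#..|.  b4=0 t=0,i=3
  ...##|#  b3=1 t=3,i=2
  ...#.|#  b2=1 t=0,i=7
  ....#|.  b1=0 t=0,i=6
  .....|.  b0=0 t=1,i=2
  bits 11111110000010011000010011101100 = 4262036716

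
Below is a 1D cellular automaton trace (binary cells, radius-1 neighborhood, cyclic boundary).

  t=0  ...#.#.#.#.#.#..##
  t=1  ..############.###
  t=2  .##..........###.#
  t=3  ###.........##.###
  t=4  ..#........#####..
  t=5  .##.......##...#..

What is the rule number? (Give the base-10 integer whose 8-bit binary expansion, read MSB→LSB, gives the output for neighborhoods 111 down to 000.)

110

  ### -> .   bit 7 = 0  t=1,i=3
  ##. -> #   bit 6 = 1  t=0,i=17
  #.# -> #   bit 5 = 1  t=0,i=4
  #.. -> .   bit 4 = 0  t=0,i=0
  .## -> #   bit 3 = 1  t=0,i=16
  .#. -> #   bit 2 = 1  t=0,i=3
  ..# -> #   bit 1 = 1  t=0,i=2
  ... -> .   bit 0 = 0  t=0,i=1
  bits 01101110 = 110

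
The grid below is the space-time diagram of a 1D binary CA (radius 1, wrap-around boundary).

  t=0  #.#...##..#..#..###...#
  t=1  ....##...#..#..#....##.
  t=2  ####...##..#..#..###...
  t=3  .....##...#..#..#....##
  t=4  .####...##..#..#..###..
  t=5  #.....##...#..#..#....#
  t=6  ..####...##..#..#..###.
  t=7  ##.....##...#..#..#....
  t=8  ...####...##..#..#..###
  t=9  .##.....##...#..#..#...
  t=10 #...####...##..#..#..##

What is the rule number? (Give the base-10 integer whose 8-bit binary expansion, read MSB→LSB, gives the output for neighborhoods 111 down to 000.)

3

  ### -> .   bit 7 = 0  t=0,i=17
  ##. -> .   bit 6 = 0  t=0,i=0
  #.# -> .   bit 5 = 0  t=0,i=1
  #.. -> .   bit 4 = 0  t=0,i=3
  .## -> .   bit 3 = 0  t=0,i=6
  .#. -> .   bit 2 = 0  t=0,i=2
  ..# -> #   bit 1 = 1  t=0,i=5
  ... -> #   bit 0 = 1  t=0,i=4
  bits 00000011 = 3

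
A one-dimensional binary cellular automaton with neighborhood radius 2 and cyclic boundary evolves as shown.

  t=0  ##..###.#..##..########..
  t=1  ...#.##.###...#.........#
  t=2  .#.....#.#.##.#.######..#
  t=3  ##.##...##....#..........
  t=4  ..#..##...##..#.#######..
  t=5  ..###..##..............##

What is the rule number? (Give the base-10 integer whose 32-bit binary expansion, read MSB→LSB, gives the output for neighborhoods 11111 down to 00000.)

691750417

  #####|.  b31=0 t=0,i=17
  ####.|.  b30=0 t=0,i=21
  ###.#|#  b29=1 t=0,i=6
  ###..|.  b28=0 t=0,i=22
  ##.##|#  b27=1 t=1,i=7
  ##.#.|.  b26=0 t=0,i=7
  ##..#|.  b25=0 t=0,i=2
  ##...|#  b24=1 t=1,i=11
  #.###|.  b23=0 t=1,i=8
  #.##.|.  b22=0 t=1,i=5
  #.#.#|#  b21=1 t=2,i=9
  #.#..|#  b20=1 t=0,i=8
  #..##|#  b19=1 t=0,i=3
  #..#.|.  b18=0 t=2,i=23
  #...#|#  b17=1 t=1,i=1
  #....|#  b16=1 t=1,i=16
  .####|.  b15=0 t=0,i=16
  .###.|#  b14=1 t=0,i=5
  .##.#|.  b13=0 t=1,i=6
  .##..|.  b12=0 t=0,i=1
  .#.##|.  b11=0 t=1,i=4
  .#.#.|#  b10=1 t=2,i=0
  .#..#|#  b9=1 t=0,i=9
  .#...|.  b8=0 t=1,i=0
  ..###|.  b7=0 t=0,i=4
  ..##.|.  b6=0 t=0,i=0
  ..#.#|.  b5=0 t=1,i=3
  ..#..|#  b4=1 t=1,i=14
  ...##|.  b3=0 t=3,i=7
  ...#.|.  b2=0 t=1,i=2
  ....#|.  b1=0 t=1,i=22
  .....|#  b0=1 t=1,i=17
  bits 00101001001110110100011000010001 = 691750417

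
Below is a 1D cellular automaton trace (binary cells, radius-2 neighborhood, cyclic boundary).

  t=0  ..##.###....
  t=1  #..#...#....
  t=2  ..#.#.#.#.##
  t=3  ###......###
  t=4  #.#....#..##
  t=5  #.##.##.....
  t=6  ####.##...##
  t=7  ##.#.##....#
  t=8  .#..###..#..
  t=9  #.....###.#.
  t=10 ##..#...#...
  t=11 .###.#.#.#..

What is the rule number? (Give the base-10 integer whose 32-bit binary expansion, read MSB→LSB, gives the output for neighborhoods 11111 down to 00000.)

2991896870

  ##### -> #   bit 31 = 1  t=3,i=0
  ####. -> .   bit 30 = 0  t=3,i=1
  ###.# -> #   bit 29 = 1  t=4,i=0
  ###.. -> #   bit 28 = 1  t=0,i=7
  ##.## -> .   bit 27 = 0  t=0,i=4
  ##.#. -> .   bit 26 = 0  t=4,i=1
  ##..# -> #   bit 25 = 1  t=2,i=0
  ##... -> .   bit 24 = 0  t=0,i=8
  #.### -> .   bit 23 = 0  t=0,i=5
  #.##. -> #   bit 22 = 1  t=2,i=10
  #.#.# -> .   bit 21 = 0  t=2,i=4
  #.#.. -> #   bit 20 = 1  t=4,i=2
  #..## -> .   bit 19 = 0  t=4,i=9
  #..#. -> #   bit 18 = 1  t=1,i=2
  #...# -> .   bit 17 = 0  t=1,i=5
  #.... -> .   bit 16 = 0  t=0,i=9
  .#### -> #   bit 15 = 1  t=3,i=10
  .###. -> .   bit 14 = 0  t=0,i=6
  .##.# -> #   bit 13 = 1  t=0,i=3
  .##.. -> #   bit 12 = 1  t=2,i=11
  .#.## -> #   bit 11 = 1  t=2,i=9
  .#.#. -> .   bit 10 = 0  t=2,i=3
  .#..# -> .   bit 9 = 0  t=1,i=1
  .#... -> #   bit 8 = 1  t=1,i=4
  ..### -> .   bit 7 = 0  t=3,i=9
  ..##. -> .   bit 6 = 0  t=0,i=2
  ..#.# -> #   bit 5 = 1  t=2,i=2
  ..#.. -> .   bit 4 = 0  t=1,i=0
  ...## -> .   bit 3 = 0  t=0,i=1
  ...#. -> #   bit 2 = 1  t=1,i=6
  ....# -> #   bit 1 = 1  t=0,i=0
  ..... -> .   bit 0 = 0  t=0,i=10
  bits 10110010010101001011100100100110 = 2991896870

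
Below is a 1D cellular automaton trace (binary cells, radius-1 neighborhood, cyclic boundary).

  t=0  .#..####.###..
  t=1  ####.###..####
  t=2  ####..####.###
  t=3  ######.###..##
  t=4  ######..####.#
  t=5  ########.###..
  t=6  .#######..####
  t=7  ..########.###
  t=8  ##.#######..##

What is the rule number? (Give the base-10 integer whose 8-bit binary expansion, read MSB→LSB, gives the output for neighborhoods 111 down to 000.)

  ###|#  b7=1 t=0,i=5
  ##.|#  b6=1 t=0,i=7
  #.#|.  b5=0 t=0,i=8
  #..|#  b4=1 t=0,i=2
  .##|.  b3=0 t=0,i=4
  .#.|#  b2=1 t=0,i=1
  ..#|#  b1=1 t=0,i=0
  ...|#  b0=1 t=0,i=13
  bits 11010111 = 215

215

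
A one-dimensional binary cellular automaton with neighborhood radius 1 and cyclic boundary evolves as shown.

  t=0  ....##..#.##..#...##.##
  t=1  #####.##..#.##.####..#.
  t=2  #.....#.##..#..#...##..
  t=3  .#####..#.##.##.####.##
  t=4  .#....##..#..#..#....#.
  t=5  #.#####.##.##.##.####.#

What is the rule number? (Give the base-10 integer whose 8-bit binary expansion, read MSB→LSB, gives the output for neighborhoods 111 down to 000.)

  ###|.  b7=0 t=1,i=1
  ##.|.  b6=0 t=0,i=5
  #.#|.  b5=0 t=0,i=9
  #..|#  b4=1 t=0,i=0
  .##|#  b3=1 t=0,i=4
  .#.|.  b2=0 t=0,i=8
  ..#|#  b1=1 t=0,i=3
  ...|#  b0=1 t=0,i=1
  bits 00011011 = 27

27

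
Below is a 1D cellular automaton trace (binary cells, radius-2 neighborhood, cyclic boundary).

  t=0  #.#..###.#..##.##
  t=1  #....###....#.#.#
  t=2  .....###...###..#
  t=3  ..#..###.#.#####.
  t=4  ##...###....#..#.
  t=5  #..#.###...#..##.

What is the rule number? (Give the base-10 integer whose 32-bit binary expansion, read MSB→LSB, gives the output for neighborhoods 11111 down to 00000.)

977716453

  #####|.  b31=0 t=3,i=13
  ####.|.  b30=0 t=3,i=14
  ###.#|#  b29=1 t=0,i=0
  ###..|#  b28=1 t=1,i=7
  ##.##|#  b27=1 t=0,i=14
  ##.#.|.  b26=0 t=0,i=1
  ##..#|#  b25=1 t=2,i=14
  ##...|.  b24=0 t=1,i=1
  #.###|.  b23=0 t=0,i=15
  #.##.|#  b22=1 t=1,i=16
  #.#.#|.  b21=0 t=1,i=14
  #.#..|.  b20=0 t=0,i=2
  #..##|.  b19=0 t=0,i=4
  #..#.|#  b18=1 t=2,i=15
  #...#|#  b17=1 t=2,i=9
  #....|.  b16=0 t=1,i=2
  .####|#  b15=1 t=3,i=12
  .###.|#  b14=1 t=0,i=6
  .##.#|.  b13=0 t=0,i=13
  .##..|.  b12=0 t=1,i=0
  .#.##|.  b11=0 t=1,i=15
  .#.#.|#  b10=1 t=1,i=13
  .#..#|.  b9=0 t=0,i=3
  .#...|.  b8=0 t=2,i=0
  ..###|#  b7=1 t=0,i=5
  ..##.|#  b6=1 t=0,i=12
  ..#.#|#  b5=1 t=1,i=12
  ..#..|.  b4=0 t=2,i=16
  ...##|.  b3=0 t=1,i=4
  ...#.|#  b2=1 t=1,i=11
  ....#|.  b1=0 t=1,i=3
  .....|#  b0=1 t=2,i=2
  bits 00111010010001101100010011100101 = 977716453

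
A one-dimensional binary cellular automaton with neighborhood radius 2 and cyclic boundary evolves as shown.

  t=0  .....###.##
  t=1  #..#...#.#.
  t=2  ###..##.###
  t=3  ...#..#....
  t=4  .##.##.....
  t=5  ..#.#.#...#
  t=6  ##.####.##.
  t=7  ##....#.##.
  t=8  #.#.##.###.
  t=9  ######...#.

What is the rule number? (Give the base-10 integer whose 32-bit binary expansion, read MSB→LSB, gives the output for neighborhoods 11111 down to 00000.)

  [31] ##### => .  t=2,i=0
  [30] ####. => .  t=2,i=1
  [29] ###.# => #  t=0,i=7
  [28] ###.. => .  t=2,i=2
  [27] ##.## => .  t=0,i=8
  [26] ##.#. => .  t=8,i=10
  [25] ##..# => #  t=2,i=3
  [24] ##... => #  t=0,i=0
  [23] #.### => .  t=2,i=8
  [22] #.##. => #  t=0,i=9
  [21] #.#.# => #  t=1,i=9
  [20] #.#.. => #  t=1,i=0
  [19] #..## => .  t=2,i=4
  [18] #..#. => #  t=1,i=2
  [17] #...# => #  t=1,i=5
  [16] #.... => .  t=0,i=1
  [15] .#### => .  t=2,i=9
  [14] .###. => .  t=0,i=6
  [13] .##.# => #  t=2,i=6
  [12] .##.. => .  t=0,i=10
  [11] .#.## => #  t=7,i=7
  [10] .#.#. => #  t=1,i=8
  [9] .#..# => #  t=1,i=1
  [8] .#... => .  t=1,i=4
  [7] ..### => .  t=0,i=5
  [6] ..##. => .  t=2,i=5
  [5] ..#.# => .  t=1,i=7
  [4] ..#.. => .  t=1,i=3
  [3] ...## => .  t=0,i=4
  [2] ...#. => #  t=1,i=6
  [1] ....# => #  t=0,i=3
  [0] ..... => .  t=0,i=2
  bits 00100011011101100010111000000110 = 594947590

594947590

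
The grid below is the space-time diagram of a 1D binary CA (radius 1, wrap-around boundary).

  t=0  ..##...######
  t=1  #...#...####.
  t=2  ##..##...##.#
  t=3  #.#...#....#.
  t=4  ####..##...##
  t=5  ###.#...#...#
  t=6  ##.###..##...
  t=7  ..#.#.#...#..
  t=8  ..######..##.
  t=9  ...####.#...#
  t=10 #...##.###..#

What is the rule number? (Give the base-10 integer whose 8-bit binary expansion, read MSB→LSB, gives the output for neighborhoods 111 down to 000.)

180

  ### -> #   bit 7 = 1  t=0,i=8
  ##. -> .   bit 6 = 0  t=0,i=3
  #.# -> #   bit 5 = 1  t=1,i=12
  #.. -> #   bit 4 = 1  t=0,i=0
  .## -> .   bit 3 = 0  t=0,i=2
  .#. -> #   bit 2 = 1  t=1,i=0
  ..# -> .   bit 1 = 0  t=0,i=1
  ... -> .   bit 0 = 0  t=0,i=5
  bits 10110100 = 180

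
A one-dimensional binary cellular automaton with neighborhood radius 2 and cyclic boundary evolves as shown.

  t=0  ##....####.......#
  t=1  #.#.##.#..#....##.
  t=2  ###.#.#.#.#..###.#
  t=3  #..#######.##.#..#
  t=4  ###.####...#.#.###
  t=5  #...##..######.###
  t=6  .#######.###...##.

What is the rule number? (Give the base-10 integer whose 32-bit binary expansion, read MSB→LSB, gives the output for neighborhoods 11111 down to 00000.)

  #####|#  b31=1 t=3,i=5
  ####.|.  b30=0 t=0,i=8
  ###.#|.  b29=0 t=2,i=2
  ###..|.  b28=0 t=0,i=1
  ##.##|.  b27=0 t=2,i=16
  ##.#.|#  b26=1 t=1,i=6
  ##..#|#  b25=1 t=3,i=1
  ##...|#  b24=1 t=0,i=2
  #.###|#  b23=1 t=2,i=17
  #.##.|#  b22=1 t=1,i=4
  #.#.#|#  b21=1 t=1,i=0
  #.#..|.  b20=0 t=1,i=7
  #..##|#  b19=1 t=2,i=12
  #..#.|.  b18=0 t=1,i=9
  #...#|#  b17=1 t=4,i=9
  #....|.  b16=0 t=0,i=3
  .####|#  b15=1 t=0,i=7
  .###.|#  b14=1 t=0,i=0
  .##.#|.  b13=0 t=1,i=5
  .##..|#  b12=1 t=3,i=0
  .#.##|.  b11=0 t=1,i=3
  .#.#.|#  b10=1 t=1,i=1
  .#..#|#  b9=1 t=1,i=8
  .#...|.  b8=0 t=1,i=11
  ..###|.  b7=0 t=0,i=6
  ..##.|#  b6=1 t=1,i=15
  ..#.#|#  b5=1 t=4,i=11
  ..#..|#  b4=1 t=1,i=10
  ...##|#  b3=1 t=0,i=5
  ...#.|#  b2=1 t=4,i=10
  ....#|#  b1=1 t=0,i=4
  .....|.  b0=0 t=0,i=12
  bits 10000111111010101101011001111110 = 2280314494

2280314494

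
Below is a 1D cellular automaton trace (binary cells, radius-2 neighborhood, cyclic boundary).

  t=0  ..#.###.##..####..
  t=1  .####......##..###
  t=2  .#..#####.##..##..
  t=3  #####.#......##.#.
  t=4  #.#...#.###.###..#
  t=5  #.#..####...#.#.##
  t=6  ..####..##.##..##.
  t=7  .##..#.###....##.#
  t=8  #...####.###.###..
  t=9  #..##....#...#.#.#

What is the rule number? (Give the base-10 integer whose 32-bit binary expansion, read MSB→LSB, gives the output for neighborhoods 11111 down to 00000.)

  [31] ##### => #  t=2,i=6
  [30] ####. => .  t=0,i=14
  [29] ###.# => .  t=0,i=6
  [28] ###.. => #  t=0,i=15
  [27] ##.## => .  t=0,i=7
  [26] ##.#. => .  t=3,i=5
  [25] ##..# => .  t=0,i=10
  [24] ##... => #  t=0,i=16
  [23] #.### => #  t=0,i=4
  [22] #.##. => .  t=0,i=8
  [21] #.#.# => .  t=3,i=16
  [20] #.#.. => #  t=3,i=6
  [19] #..## => #  t=0,i=11
  [18] #..#. => #  t=7,i=4
  [17] #...# => .  t=2,i=17
  [16] #.... => #  t=0,i=17
  [15] .#### => .  t=0,i=13
  [14] .###. => .  t=0,i=5
  [13] .##.# => #  t=3,i=14
  [12] .##.. => .  t=0,i=9
  [11] .#.## => #  t=0,i=3
  [10] .#.#. => .  t=5,i=13
  [9] .#..# => #  t=2,i=2
  [8] .#... => .  t=3,i=7
  [7] ..### => #  t=0,i=12
  [6] ..##. => #  t=1,i=11
  [5] ..#.# => #  t=0,i=2
  [4] ..#.. => #  t=2,i=1
  [3] ...## => #  t=1,i=10
  [2] ...#. => #  t=0,i=1
  [1] ....# => .  t=0,i=0
  [0] ..... => #  t=1,i=7
  bits 10010001100111010010101011111101 = 2442996477

2442996477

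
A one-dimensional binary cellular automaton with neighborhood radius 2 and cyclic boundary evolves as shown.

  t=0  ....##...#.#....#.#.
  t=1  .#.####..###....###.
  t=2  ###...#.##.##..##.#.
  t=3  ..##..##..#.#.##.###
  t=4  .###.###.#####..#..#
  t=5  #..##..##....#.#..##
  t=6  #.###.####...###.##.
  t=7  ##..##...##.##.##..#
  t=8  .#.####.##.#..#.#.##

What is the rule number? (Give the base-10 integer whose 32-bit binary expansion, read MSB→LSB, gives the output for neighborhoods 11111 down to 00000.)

1027349737

  [31] ##### => .  t=4,i=11
  [30] ####. => .  t=1,i=5
  [29] ###.# => #  t=4,i=3
  [28] ###.. => #  t=1,i=6
  [27] ##.## => #  t=2,i=10
  [26] ##.#. => #  t=2,i=17
  [25] ##..# => .  t=1,i=7
  [24] ##... => #  t=0,i=6
  [23] #.### => .  t=1,i=3
  [22] #.##. => .  t=2,i=8
  [21] #.#.# => #  t=2,i=18
  [20] #.#.. => #  t=0,i=11
  [19] #..## => #  t=1,i=8
  [18] #..#. => #  t=1,i=0
  [17] #...# => .  t=0,i=7
  [16] #.... => .  t=0,i=0
  [15] .#### => .  t=1,i=4
  [14] .###. => .  t=1,i=10
  [13] .##.# => .  t=2,i=9
  [12] .##.. => #  t=0,i=5
  [11] .#.## => #  t=1,i=2
  [10] .#.#. => #  t=0,i=10
  [9] .#..# => .  t=4,i=17
  [8] .#... => .  t=0,i=12
  [7] ..### => #  t=1,i=9
  [6] ..##. => #  t=0,i=4
  [5] ..#.# => #  t=0,i=9
  [4] ..#.. => .  t=4,i=16
  [3] ...## => #  t=0,i=3
  [2] ...#. => .  t=0,i=8
  [1] ....# => .  t=0,i=2
  [0] ..... => #  t=0,i=1
  bits 00111101001111000001110011101001 = 1027349737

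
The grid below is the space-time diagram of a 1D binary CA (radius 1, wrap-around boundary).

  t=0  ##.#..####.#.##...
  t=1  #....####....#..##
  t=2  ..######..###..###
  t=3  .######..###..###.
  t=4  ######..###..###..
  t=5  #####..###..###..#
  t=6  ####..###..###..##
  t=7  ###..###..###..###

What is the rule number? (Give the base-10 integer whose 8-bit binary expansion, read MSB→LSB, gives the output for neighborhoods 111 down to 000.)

  ###|#  b7=1 t=0,i=7
  ##.|.  b6=0 t=0,i=1
  #.#|.  b5=0 t=0,i=2
  #..|.  b4=0 t=0,i=4
  .##|#  b3=1 t=0,i=0
  .#.|.  b2=0 t=0,i=3
  ..#|#  b1=1 t=0,i=5
  ...|#  b0=1 t=0,i=16
  bits 10001011 = 139

139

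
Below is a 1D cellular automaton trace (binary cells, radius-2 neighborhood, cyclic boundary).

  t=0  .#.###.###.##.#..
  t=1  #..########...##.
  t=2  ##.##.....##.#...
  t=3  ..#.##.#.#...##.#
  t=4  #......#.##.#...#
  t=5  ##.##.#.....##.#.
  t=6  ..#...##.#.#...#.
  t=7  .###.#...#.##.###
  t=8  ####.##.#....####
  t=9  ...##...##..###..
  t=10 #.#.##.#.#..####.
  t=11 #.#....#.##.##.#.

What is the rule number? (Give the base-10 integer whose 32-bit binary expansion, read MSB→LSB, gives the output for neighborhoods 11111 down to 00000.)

  ##### -> .   bit 31 = 0  t=1,i=5
  ####. -> .   bit 30 = 0  t=1,i=9
  ###.# -> #   bit 29 = 1  t=0,i=5
  ###.. -> #   bit 28 = 1  t=1,i=10
  ##.## -> #   bit 27 = 1  t=0,i=6
  ##.#. -> .   bit 26 = 0  t=0,i=13
  ##..# -> .   bit 25 = 0  t=9,i=10
  ##... -> #   bit 24 = 1  t=1,i=11
  #.### -> #   bit 23 = 1  t=0,i=3
  #.##. -> .   bit 22 = 0  t=0,i=11
  #.#.# -> #   bit 21 = 1  t=3,i=7
  #.#.. -> #   bit 20 = 1  t=0,i=14
  #..## -> .   bit 19 = 0  t=1,i=2
  #..#. -> .   bit 18 = 0  t=3,i=1
  #...# -> .   bit 17 = 0  t=0,i=16
  #.... -> .   bit 16 = 0  t=2,i=6
  .#### -> #   bit 15 = 1  t=1,i=4
  .###. -> #   bit 14 = 1  t=0,i=4
  .##.# -> .   bit 13 = 0  t=0,i=12
  .##.. -> #   bit 12 = 1  t=2,i=4
  .#.## -> .   bit 11 = 0  t=0,i=2
  .#.#. -> .   bit 10 = 0  t=3,i=8
  .#..# -> #   bit 9 = 1  t=1,i=1
  .#... -> #   bit 8 = 1  t=0,i=15
  ..### -> #   bit 7 = 1  t=1,i=3
  ..##. -> .   bit 6 = 0  t=1,i=14
  ..#.# -> .   bit 5 = 0  t=0,i=1
  ..#.. -> #   bit 4 = 1  t=6,i=2
  ...## -> #   bit 3 = 1  t=1,i=13
  ...#. -> #   bit 2 = 1  t=0,i=0
  ....# -> .   bit 1 = 0  t=2,i=8
  ..... -> #   bit 0 = 1  t=2,i=7
  bits 00111001101100001101001110011101 = 967889821

967889821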